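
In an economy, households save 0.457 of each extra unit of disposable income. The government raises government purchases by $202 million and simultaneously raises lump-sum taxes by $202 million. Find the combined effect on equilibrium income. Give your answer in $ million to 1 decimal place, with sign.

+$202.0 million

MPC = 1 − MPS = 1 − 0.457 = 0.543.
Expenditure multiplier = 1/(1 − MPC) = 1/(1 − 0.543) = 1/0.457 ≈ 2.188.
ΔG contributes k·ΔG = (+$202 million) / 0.457 ≈ +$442 million.
ΔT of +$202 million changes first-round spending by −c·ΔT = −$109.686 million, contributing k·(−c·ΔT) = (−$109.686 million) / 0.457 ≈ −$240 million.
With ΔG = ΔT and no other leakages, the balanced-budget multiplier is 1, so ΔY = ΔG = +$202 million.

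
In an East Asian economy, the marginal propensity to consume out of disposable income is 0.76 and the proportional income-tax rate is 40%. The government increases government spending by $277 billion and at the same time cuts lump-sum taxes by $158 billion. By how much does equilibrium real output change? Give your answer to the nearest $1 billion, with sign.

+$730 billion

Expenditure multiplier = 1/(1 − c(1−t)) = 1/(1 − 0.76×0.6) = 1/0.544 ≈ 1.838.
ΔG contributes k·ΔG = (+$277 billion) / 0.544 ≈ +$509.2 billion.
ΔT of −$158 billion changes first-round spending by −c·ΔT = +$120.08 billion, contributing k·(−c·ΔT) = (+$120.08 billion) / 0.544 ≈ +$220.7 billion.
Net ΔY = k(ΔG − c·ΔT) = (+$397.08 billion) / 0.544 ≈ +$730 billion.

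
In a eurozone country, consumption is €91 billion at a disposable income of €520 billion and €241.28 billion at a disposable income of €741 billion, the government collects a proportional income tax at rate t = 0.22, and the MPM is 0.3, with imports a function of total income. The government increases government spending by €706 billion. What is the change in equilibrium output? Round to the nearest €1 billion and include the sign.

+€917 billion

MPC = ΔC/ΔYd = (241.28 − 91)/(741 − 520) = 150.28/221 = 0.68.
Expenditure multiplier = 1/(1 − c(1−t) + m) = 1/(1 − 0.68×0.78 + 0.3) = 1/0.7696 ≈ 1.299.
ΔY = k × ΔG = (+€706 billion) / 0.7696 ≈ +€917 billion.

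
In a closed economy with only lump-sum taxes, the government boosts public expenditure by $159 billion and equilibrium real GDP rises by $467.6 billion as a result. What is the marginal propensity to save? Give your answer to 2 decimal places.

Implied spending multiplier k = ΔY/ΔG = 467.6/159 ≈ 2.9409.
Since k = 1/(1 − MPC), MPC = 1 − 1/k = 1 − ΔG/ΔY = 1 − 159/467.6 ≈ 0.66.
MPS = 1 − MPC = 0.34.

0.34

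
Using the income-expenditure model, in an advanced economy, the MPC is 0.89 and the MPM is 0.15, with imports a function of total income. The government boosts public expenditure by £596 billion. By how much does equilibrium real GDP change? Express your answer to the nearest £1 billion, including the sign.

+£2,292 billion

Government-spending multiplier = 1/(1 − c + m) = 1/(1 − 0.89 + 0.15) = 1/0.26 ≈ 3.846.
ΔY = k × ΔG = (+£596 billion) / 0.26 ≈ +£2,292 billion.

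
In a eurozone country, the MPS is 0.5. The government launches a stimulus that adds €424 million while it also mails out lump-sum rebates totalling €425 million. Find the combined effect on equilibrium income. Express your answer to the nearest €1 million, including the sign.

MPC = 1 − MPS = 1 − 0.5 = 0.5.
Expenditure multiplier = 1/(1 − MPC) = 1/(1 − 0.5) = 1/0.5 = 2.
ΔG contributes k·ΔG = (+€424 million) / 0.5 = +€848 million.
ΔT of −€425 million changes first-round spending by −c·ΔT = +€212.5 million, contributing k·(−c·ΔT) = (+€212.5 million) / 0.5 = +€425 million.
Net ΔY = k(ΔG − c·ΔT) = (+€636.5 million) / 0.5 = +€1,273 million.

+€1,273 million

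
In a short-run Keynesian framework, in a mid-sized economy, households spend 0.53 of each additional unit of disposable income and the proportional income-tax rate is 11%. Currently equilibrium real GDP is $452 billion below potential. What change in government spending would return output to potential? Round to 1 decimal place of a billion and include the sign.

+$238.8 billion

Spending multiplier = 1/(1 − c(1−t)) = 1/(1 − 0.53×0.89) = 1/0.5283 ≈ 1.893.
Need ΔY = +$452 billion, so ΔG = ΔY/k = (+$452 billion) × 0.5283 ≈ +$238.8 billion.
The government should increase government spending by $238.8 billion.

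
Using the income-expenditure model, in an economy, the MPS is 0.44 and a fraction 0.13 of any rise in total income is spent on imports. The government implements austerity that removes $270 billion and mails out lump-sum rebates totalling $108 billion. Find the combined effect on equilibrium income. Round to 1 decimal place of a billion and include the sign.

−$367.6 billion

MPC = 1 − MPS = 1 − 0.44 = 0.56.
Expenditure multiplier = 1/(1 − c + m) = 1/(1 − 0.56 + 0.13) = 1/0.57 ≈ 1.754.
ΔG contributes k·ΔG = (−$270 billion) / 0.57 ≈ −$473.7 billion.
ΔT of −$108 billion changes first-round spending by −c·ΔT = +$60.48 billion, contributing k·(−c·ΔT) = (+$60.48 billion) / 0.57 ≈ +$106.1 billion.
Net ΔY = k(ΔG − c·ΔT) = (−$209.52 billion) / 0.57 ≈ −$367.6 billion.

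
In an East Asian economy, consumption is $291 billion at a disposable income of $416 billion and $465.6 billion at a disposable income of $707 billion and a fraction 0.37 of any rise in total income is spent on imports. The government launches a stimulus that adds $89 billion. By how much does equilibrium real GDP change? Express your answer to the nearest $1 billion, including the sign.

+$116 billion

MPC = ΔC/ΔYd = (465.6 − 291)/(707 − 416) = 174.6/291 = 0.6.
Government-spending multiplier = 1/(1 − c + m) = 1/(1 − 0.6 + 0.37) = 1/0.77 ≈ 1.299.
ΔY = k × ΔG = (+$89 billion) / 0.77 ≈ +$116 billion.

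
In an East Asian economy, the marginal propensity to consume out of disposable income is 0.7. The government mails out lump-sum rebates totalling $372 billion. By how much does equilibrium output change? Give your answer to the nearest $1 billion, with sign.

+$868 billion

A lump-sum tax change of −$372 billion shifts disposable income by +$372 billion; first-round consumption changes by −c × ΔT = −0.7 × (−$372 billion) = +$260.4 billion.
Expenditure multiplier = 1/(1 − MPC) = 1/(1 − 0.7) = 1/0.3 ≈ 3.333.
The tax multiplier is −c × k ≈ −2.333, so ΔY = k × (−c·ΔT) = (+$260.4 billion) / 0.3 = +$868 billion.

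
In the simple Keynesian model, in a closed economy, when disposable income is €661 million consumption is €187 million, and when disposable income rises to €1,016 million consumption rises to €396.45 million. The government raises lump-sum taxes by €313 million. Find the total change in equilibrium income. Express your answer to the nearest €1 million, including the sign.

MPC = ΔC/ΔYd = (396.45 − 187)/(1,016 − 661) = 209.45/355 = 0.59.
A lump-sum tax change of +€313 million shifts disposable income by −€313 million; first-round consumption changes by −c × ΔT = −0.59 × (+€313 million) = −€184.67 million.
Expenditure multiplier = 1/(1 − MPC) = 1/(1 − 0.59) = 1/0.41 ≈ 2.439.
The tax multiplier is −c × k ≈ −1.439, so ΔY = k × (−c·ΔT) = (−€184.67 million) / 0.41 ≈ −€450 million.

−€450 million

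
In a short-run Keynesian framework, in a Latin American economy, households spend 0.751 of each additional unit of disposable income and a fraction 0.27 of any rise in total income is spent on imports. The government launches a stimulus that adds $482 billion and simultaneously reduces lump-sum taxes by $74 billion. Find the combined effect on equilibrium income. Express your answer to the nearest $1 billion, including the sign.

Expenditure multiplier = 1/(1 − c + m) = 1/(1 − 0.751 + 0.27) = 1/0.519 ≈ 1.927.
ΔG contributes k·ΔG = (+$482 billion) / 0.519 ≈ +$928.7 billion.
ΔT of −$74 billion changes first-round spending by −c·ΔT = +$55.574 billion, contributing k·(−c·ΔT) = (+$55.574 billion) / 0.519 ≈ +$107.1 billion.
Net ΔY = k(ΔG − c·ΔT) = (+$537.574 billion) / 0.519 ≈ +$1,036 billion.

+$1,036 billion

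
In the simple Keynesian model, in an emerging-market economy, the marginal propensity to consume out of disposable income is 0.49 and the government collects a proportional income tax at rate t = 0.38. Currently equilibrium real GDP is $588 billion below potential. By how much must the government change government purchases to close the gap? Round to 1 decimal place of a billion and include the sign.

+$409.4 billion

Spending multiplier = 1/(1 − c(1−t)) = 1/(1 − 0.49×0.62) = 1/0.6962 ≈ 1.436.
Need ΔY = +$588 billion, so ΔG = ΔY/k = (+$588 billion) × 0.6962 ≈ +$409.4 billion.
The government should increase government purchases by $409.4 billion.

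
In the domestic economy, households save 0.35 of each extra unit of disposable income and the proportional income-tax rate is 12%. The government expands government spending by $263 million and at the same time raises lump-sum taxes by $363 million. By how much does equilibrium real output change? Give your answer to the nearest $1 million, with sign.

+$63 million

MPC = 1 − MPS = 1 − 0.35 = 0.65.
Expenditure multiplier = 1/(1 − c(1−t)) = 1/(1 − 0.65×0.88) = 1/0.428 ≈ 2.336.
ΔG contributes k·ΔG = (+$263 million) / 0.428 ≈ +$614.5 million.
ΔT of +$363 million changes first-round spending by −c·ΔT = −$235.95 million, contributing k·(−c·ΔT) = (−$235.95 million) / 0.428 ≈ −$551.3 million.
Net ΔY = k(ΔG − c·ΔT) = (+$27.05 million) / 0.428 ≈ +$63 million.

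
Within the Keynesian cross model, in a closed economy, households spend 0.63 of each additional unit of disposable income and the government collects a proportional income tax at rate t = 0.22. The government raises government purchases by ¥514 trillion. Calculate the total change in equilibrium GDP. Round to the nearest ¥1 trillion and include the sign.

Expenditure multiplier = 1/(1 − c(1−t)) = 1/(1 − 0.63×0.78) = 1/0.5086 ≈ 1.966.
ΔY = k × ΔG = (+¥514 trillion) / 0.5086 ≈ +¥1,011 trillion.

+¥1,011 trillion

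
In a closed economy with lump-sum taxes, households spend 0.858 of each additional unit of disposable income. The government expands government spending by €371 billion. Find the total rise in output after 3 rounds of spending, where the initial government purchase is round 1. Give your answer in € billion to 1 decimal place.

€962.4 billion

Round 1 adds ΔG = €371 billion; each later round is MPC = 0.858 times the previous.
After 3 rounds: 371 + 318.318 + 273.116844 = ΔG·(1 − c^3)/(1 − c) = 371 × (1 − 0.631628712)/0.142 ≈ €962.4 billion.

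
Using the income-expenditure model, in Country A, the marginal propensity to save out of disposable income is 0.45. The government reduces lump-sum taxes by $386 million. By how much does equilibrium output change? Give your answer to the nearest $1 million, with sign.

+$472 million

MPC = 1 − MPS = 1 − 0.45 = 0.55.
A lump-sum tax change of −$386 million shifts disposable income by +$386 million; first-round consumption changes by −c × ΔT = −0.55 × (−$386 million) = +$212.3 million.
Expenditure multiplier = 1/(1 − MPC) = 1/(1 − 0.55) = 1/0.45 ≈ 2.222.
The tax multiplier is −c × k ≈ −1.222, so ΔY = k × (−c·ΔT) = (+$212.3 million) / 0.45 ≈ +$472 million.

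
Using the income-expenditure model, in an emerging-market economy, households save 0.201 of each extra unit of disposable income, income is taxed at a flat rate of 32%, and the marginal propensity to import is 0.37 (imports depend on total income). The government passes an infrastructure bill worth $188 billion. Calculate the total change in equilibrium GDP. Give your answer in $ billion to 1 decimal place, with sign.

+$227.4 billion

MPC = 1 − MPS = 1 − 0.201 = 0.799.
Government-spending multiplier = 1/(1 − c(1−t) + m) = 1/(1 − 0.799×0.68 + 0.37) = 1/0.82668 ≈ 1.21.
ΔY = k × ΔG = (+$188 billion) / 0.82668 ≈ +$227.4 billion.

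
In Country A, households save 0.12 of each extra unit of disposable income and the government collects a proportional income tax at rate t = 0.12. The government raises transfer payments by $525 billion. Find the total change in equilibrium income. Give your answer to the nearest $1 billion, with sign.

+$2,048 billion

MPC = 1 − MPS = 1 − 0.12 = 0.88.
The transfer change shifts disposable income by +$525 billion, so first-round consumption changes by c·ΔTR = 0.88 × (+$525 billion) = +$462 billion.
Expenditure multiplier = 1/(1 − c(1−t)) = 1/(1 − 0.88×0.88) = 1/0.2256 ≈ 4.433.
The transfer multiplier is c × k ≈ 3.901, so ΔY = k × (c·ΔTR) = (+$462 billion) / 0.2256 ≈ +$2,048 billion.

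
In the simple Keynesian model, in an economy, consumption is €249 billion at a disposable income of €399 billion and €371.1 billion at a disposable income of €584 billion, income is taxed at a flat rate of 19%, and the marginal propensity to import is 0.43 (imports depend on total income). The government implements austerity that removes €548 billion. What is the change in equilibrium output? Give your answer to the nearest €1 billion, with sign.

MPC = ΔC/ΔYd = (371.1 − 249)/(584 − 399) = 122.1/185 = 0.66.
Spending multiplier = 1/(1 − c(1−t) + m) = 1/(1 − 0.66×0.81 + 0.43) = 1/0.8954 ≈ 1.117.
ΔY = k × ΔG = (−€548 billion) / 0.8954 ≈ −€612 billion.

−€612 billion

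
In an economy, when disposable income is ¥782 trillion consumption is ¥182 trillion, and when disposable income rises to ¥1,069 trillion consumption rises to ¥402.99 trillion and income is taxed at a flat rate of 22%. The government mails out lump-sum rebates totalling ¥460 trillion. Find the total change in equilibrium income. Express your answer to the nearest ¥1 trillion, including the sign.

+¥887 trillion

MPC = ΔC/ΔYd = (402.99 − 182)/(1,069 − 782) = 220.99/287 = 0.77.
A lump-sum tax change of −¥460 trillion shifts disposable income by +¥460 trillion; first-round consumption changes by −c × ΔT = −0.77 × (−¥460 trillion) = +¥354.2 trillion.
Expenditure multiplier = 1/(1 − c(1−t)) = 1/(1 − 0.77×0.78) = 1/0.3994 ≈ 2.504.
The tax multiplier is −c × k ≈ −1.928, so ΔY = k × (−c·ΔT) = (+¥354.2 trillion) / 0.3994 ≈ +¥887 trillion.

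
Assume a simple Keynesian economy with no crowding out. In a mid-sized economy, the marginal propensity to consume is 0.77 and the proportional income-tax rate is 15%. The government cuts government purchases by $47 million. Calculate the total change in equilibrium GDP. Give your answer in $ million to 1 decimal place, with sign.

Expenditure multiplier = 1/(1 − c(1−t)) = 1/(1 − 0.77×0.85) = 1/0.3455 ≈ 2.894.
ΔY = k × ΔG = (−$47 million) / 0.3455 ≈ −$136 million.

−$136.0 million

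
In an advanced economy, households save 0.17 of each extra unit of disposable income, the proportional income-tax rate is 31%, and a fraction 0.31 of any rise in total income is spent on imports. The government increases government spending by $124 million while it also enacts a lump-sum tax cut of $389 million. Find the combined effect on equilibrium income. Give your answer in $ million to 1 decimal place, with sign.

MPC = 1 − MPS = 1 − 0.17 = 0.83.
Expenditure multiplier = 1/(1 − c(1−t) + m) = 1/(1 − 0.83×0.69 + 0.31) = 1/0.7373 ≈ 1.356.
ΔG contributes k·ΔG = (+$124 million) / 0.7373 ≈ +$168.2 million.
ΔT of −$389 million changes first-round spending by −c·ΔT = +$322.87 million, contributing k·(−c·ΔT) = (+$322.87 million) / 0.7373 ≈ +$437.9 million.
Net ΔY = k(ΔG − c·ΔT) = (+$446.87 million) / 0.7373 ≈ +$606.1 million.

+$606.1 million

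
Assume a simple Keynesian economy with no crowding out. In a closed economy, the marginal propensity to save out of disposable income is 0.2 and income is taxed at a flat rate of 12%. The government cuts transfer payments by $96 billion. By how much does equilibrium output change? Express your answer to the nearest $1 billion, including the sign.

MPC = 1 − MPS = 1 − 0.2 = 0.8.
The transfer change shifts disposable income by −$96 billion, so first-round consumption changes by c·ΔTR = 0.8 × (−$96 billion) = −$76.8 billion.
Expenditure multiplier = 1/(1 − c(1−t)) = 1/(1 − 0.8×0.88) = 1/0.296 ≈ 3.378.
The transfer multiplier is c × k ≈ 2.703, so ΔY = k × (c·ΔTR) = (−$76.8 billion) / 0.296 ≈ −$259 billion.

−$259 billion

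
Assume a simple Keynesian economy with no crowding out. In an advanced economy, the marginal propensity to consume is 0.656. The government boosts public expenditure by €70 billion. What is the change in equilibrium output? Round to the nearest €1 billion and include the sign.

Spending multiplier = 1/(1 − MPC) = 1/(1 − 0.656) = 1/0.344 ≈ 2.907.
ΔY = k × ΔG = (+€70 billion) / 0.344 ≈ +€203 billion.

+€203 billion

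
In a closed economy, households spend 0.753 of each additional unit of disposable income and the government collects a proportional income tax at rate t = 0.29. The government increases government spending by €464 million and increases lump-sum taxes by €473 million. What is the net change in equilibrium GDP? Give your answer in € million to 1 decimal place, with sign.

+€231.7 million

Expenditure multiplier = 1/(1 − c(1−t)) = 1/(1 − 0.753×0.71) = 1/0.46537 ≈ 2.149.
ΔG contributes k·ΔG = (+€464 million) / 0.46537 ≈ +€997.1 million.
ΔT of +€473 million changes first-round spending by −c·ΔT = −€356.169 million, contributing k·(−c·ΔT) = (−€356.169 million) / 0.46537 ≈ −€765.3 million.
Net ΔY = k(ΔG − c·ΔT) = (+€107.831 million) / 0.46537 ≈ +€231.7 million.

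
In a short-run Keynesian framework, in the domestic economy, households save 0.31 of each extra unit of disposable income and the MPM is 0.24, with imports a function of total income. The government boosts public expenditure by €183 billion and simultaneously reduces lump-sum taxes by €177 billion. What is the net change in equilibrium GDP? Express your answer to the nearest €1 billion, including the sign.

+€555 billion

MPC = 1 − MPS = 1 − 0.31 = 0.69.
Expenditure multiplier = 1/(1 − c + m) = 1/(1 − 0.69 + 0.24) = 1/0.55 ≈ 1.818.
ΔG contributes k·ΔG = (+€183 billion) / 0.55 ≈ +€332.7 billion.
ΔT of −€177 billion changes first-round spending by −c·ΔT = +€122.13 billion, contributing k·(−c·ΔT) = (+€122.13 billion) / 0.55 ≈ +€222.1 billion.
Net ΔY = k(ΔG − c·ΔT) = (+€305.13 billion) / 0.55 ≈ +€555 billion.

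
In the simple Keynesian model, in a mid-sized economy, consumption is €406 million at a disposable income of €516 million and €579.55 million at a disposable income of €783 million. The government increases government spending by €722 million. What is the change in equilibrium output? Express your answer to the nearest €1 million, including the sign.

+€2,063 million

MPC = ΔC/ΔYd = (579.55 − 406)/(783 − 516) = 173.55/267 = 0.65.
Spending multiplier = 1/(1 − MPC) = 1/(1 − 0.65) = 1/0.35 ≈ 2.857.
ΔY = k × ΔG = (+€722 million) / 0.35 ≈ +€2,063 million.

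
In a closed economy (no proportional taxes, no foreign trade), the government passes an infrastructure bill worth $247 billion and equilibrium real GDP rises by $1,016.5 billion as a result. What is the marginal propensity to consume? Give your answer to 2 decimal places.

Implied spending multiplier k = ΔY/ΔG = 1,016.5/247 ≈ 4.1154.
Since k = 1/(1 − MPC), MPC = 1 − 1/k = 1 − ΔG/ΔY = 1 − 247/1,016.5 ≈ 0.76.

0.76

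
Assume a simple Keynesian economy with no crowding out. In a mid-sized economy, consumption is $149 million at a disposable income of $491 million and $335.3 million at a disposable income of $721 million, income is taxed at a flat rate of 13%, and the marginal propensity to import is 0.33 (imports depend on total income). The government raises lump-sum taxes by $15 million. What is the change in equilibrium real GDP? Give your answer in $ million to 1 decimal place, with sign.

−$19.4 million

MPC = ΔC/ΔYd = (335.3 − 149)/(721 − 491) = 186.3/230 = 0.81.
A lump-sum tax change of +$15 million shifts disposable income by −$15 million; first-round consumption changes by −c × ΔT = −0.81 × (+$15 million) = −$12.15 million.
Expenditure multiplier = 1/(1 − c(1−t) + m) = 1/(1 − 0.81×0.87 + 0.33) = 1/0.6253 ≈ 1.599.
The tax multiplier is −c × k ≈ −1.295, so ΔY = k × (−c·ΔT) = (−$12.15 million) / 0.6253 ≈ −$19.4 million.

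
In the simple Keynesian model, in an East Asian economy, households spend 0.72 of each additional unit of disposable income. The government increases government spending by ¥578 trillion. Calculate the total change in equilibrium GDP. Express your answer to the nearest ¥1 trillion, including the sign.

+¥2,064 trillion

Spending multiplier = 1/(1 − MPC) = 1/(1 − 0.72) = 1/0.28 ≈ 3.571.
ΔY = k × ΔG = (+¥578 trillion) / 0.28 ≈ +¥2,064 trillion.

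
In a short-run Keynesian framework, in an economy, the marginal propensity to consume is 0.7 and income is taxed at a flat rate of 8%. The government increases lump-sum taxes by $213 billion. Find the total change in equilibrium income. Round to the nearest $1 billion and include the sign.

−$419 billion

A lump-sum tax change of +$213 billion shifts disposable income by −$213 billion; first-round consumption changes by −c × ΔT = −0.7 × (+$213 billion) = −$149.1 billion.
Expenditure multiplier = 1/(1 − c(1−t)) = 1/(1 − 0.7×0.92) = 1/0.356 ≈ 2.809.
The tax multiplier is −c × k ≈ −1.966, so ΔY = k × (−c·ΔT) = (−$149.1 billion) / 0.356 ≈ −$419 billion.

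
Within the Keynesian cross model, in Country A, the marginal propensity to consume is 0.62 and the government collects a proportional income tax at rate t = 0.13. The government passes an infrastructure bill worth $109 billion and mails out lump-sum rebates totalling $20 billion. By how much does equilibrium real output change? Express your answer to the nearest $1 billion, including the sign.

Expenditure multiplier = 1/(1 − c(1−t)) = 1/(1 − 0.62×0.87) = 1/0.4606 ≈ 2.171.
ΔG contributes k·ΔG = (+$109 billion) / 0.4606 ≈ +$236.6 billion.
ΔT of −$20 billion changes first-round spending by −c·ΔT = +$12.4 billion, contributing k·(−c·ΔT) = (+$12.4 billion) / 0.4606 ≈ +$26.9 billion.
Net ΔY = k(ΔG − c·ΔT) = (+$121.4 billion) / 0.4606 ≈ +$264 billion.

+$264 billion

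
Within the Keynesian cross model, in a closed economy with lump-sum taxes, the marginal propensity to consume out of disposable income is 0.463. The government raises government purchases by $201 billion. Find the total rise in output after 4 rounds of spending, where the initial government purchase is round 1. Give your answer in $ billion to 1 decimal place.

$357.1 billion

Round 1 adds ΔG = $201 billion; each later round is MPC = 0.463 times the previous.
After 4 rounds: 201 + 93.063 + 43.088169 + 19.949822247 = ΔG·(1 − c^4)/(1 − c) = 201 × (1 − 0.045954068161)/0.537 ≈ $357.1 billion.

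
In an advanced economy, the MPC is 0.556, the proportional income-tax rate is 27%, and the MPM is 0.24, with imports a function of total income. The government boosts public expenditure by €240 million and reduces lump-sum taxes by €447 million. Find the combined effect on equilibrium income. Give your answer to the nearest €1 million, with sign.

+€586 million

Expenditure multiplier = 1/(1 − c(1−t) + m) = 1/(1 − 0.556×0.73 + 0.24) = 1/0.83412 ≈ 1.199.
ΔG contributes k·ΔG = (+€240 million) / 0.83412 ≈ +€287.7 million.
ΔT of −€447 million changes first-round spending by −c·ΔT = +€248.532 million, contributing k·(−c·ΔT) = (+€248.532 million) / 0.83412 ≈ +€298 million.
Net ΔY = k(ΔG − c·ΔT) = (+€488.532 million) / 0.83412 ≈ +€586 million.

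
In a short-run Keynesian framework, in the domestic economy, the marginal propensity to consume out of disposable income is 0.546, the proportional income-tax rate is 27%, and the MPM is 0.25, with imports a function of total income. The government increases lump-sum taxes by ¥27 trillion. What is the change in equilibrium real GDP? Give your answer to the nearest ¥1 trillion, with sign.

A lump-sum tax change of +¥27 trillion shifts disposable income by −¥27 trillion; first-round consumption changes by −c × ΔT = −0.546 × (+¥27 trillion) = −¥14.742 trillion.
Expenditure multiplier = 1/(1 − c(1−t) + m) = 1/(1 − 0.546×0.73 + 0.25) = 1/0.85142 ≈ 1.175.
The tax multiplier is −c × k ≈ −0.641, so ΔY = k × (−c·ΔT) = (−¥14.742 trillion) / 0.85142 ≈ −¥17 trillion.

−¥17 trillion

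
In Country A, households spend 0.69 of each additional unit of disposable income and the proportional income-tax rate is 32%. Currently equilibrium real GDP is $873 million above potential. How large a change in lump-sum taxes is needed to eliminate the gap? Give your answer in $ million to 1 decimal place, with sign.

+$671.6 million

Spending multiplier = 1/(1 − c(1−t)) = 1/(1 − 0.69×0.68) = 1/0.5308 ≈ 1.884.
Tax multiplier = −c·k = −0.69/0.5308 ≈ −1.3. Need ΔY = −$873 million, so ΔT = ΔY/(−c·k) = −(−$873 million) × 0.5308 / 0.69 ≈ +$671.6 million.
The government should raise lump-sum taxes by $671.6 million.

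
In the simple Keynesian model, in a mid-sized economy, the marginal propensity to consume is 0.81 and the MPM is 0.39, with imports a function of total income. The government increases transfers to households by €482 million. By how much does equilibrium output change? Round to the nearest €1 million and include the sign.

The transfer change shifts disposable income by +€482 million, so first-round consumption changes by c·ΔTR = 0.81 × (+€482 million) = +€390.42 million.
Expenditure multiplier = 1/(1 − c + m) = 1/(1 − 0.81 + 0.39) = 1/0.58 ≈ 1.724.
The transfer multiplier is c × k ≈ 1.397, so ΔY = k × (c·ΔTR) = (+€390.42 million) / 0.58 ≈ +€673 million.

+€673 million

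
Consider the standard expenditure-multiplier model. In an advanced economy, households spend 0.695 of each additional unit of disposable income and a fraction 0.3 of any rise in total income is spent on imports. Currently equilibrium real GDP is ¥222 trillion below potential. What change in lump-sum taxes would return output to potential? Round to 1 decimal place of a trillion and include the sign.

Spending multiplier = 1/(1 − c + m) = 1/(1 − 0.695 + 0.3) = 1/0.605 ≈ 1.653.
Tax multiplier = −c·k = −0.695/0.605 ≈ −1.149. Need ΔY = +¥222 trillion, so ΔT = ΔY/(−c·k) = −(+¥222 trillion) × 0.605 / 0.695 ≈ −¥193.3 trillion.
The government should cut lump-sum taxes by ¥193.3 trillion.

−¥193.3 trillion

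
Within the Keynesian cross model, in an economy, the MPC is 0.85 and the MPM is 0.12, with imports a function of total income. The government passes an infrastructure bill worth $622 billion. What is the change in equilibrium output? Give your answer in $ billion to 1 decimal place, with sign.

Government-spending multiplier = 1/(1 − c + m) = 1/(1 − 0.85 + 0.12) = 1/0.27 ≈ 3.704.
ΔY = k × ΔG = (+$622 billion) / 0.27 ≈ +$2,303.7 billion.

+$2,303.7 billion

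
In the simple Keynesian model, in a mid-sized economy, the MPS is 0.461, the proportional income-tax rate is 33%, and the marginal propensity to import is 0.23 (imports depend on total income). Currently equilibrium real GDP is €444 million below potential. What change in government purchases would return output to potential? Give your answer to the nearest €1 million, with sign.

MPC = 1 − MPS = 1 − 0.461 = 0.539.
Spending multiplier = 1/(1 − c(1−t) + m) = 1/(1 − 0.539×0.67 + 0.23) = 1/0.86887 ≈ 1.151.
Need ΔY = +€444 million, so ΔG = ΔY/k = (+€444 million) × 0.86887 ≈ +€386 million.
The government should increase government purchases by €386 million.

+€386 million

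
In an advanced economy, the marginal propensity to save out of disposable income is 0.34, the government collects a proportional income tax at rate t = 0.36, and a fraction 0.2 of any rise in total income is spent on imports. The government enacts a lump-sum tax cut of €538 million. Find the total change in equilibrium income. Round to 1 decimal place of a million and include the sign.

MPC = 1 − MPS = 1 − 0.34 = 0.66.
A lump-sum tax change of −€538 million shifts disposable income by +€538 million; first-round consumption changes by −c × ΔT = −0.66 × (−€538 million) = +€355.08 million.
Expenditure multiplier = 1/(1 − c(1−t) + m) = 1/(1 − 0.66×0.64 + 0.2) = 1/0.7776 ≈ 1.286.
The tax multiplier is −c × k ≈ −0.849, so ΔY = k × (−c·ΔT) = (+€355.08 million) / 0.7776 ≈ +€456.6 million.

+€456.6 million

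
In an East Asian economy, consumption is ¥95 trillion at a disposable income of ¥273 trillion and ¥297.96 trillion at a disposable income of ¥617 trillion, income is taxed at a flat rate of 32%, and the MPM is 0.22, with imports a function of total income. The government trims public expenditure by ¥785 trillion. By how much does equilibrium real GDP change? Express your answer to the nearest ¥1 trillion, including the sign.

−¥959 trillion

MPC = ΔC/ΔYd = (297.96 − 95)/(617 − 273) = 202.96/344 = 0.59.
Government-spending multiplier = 1/(1 − c(1−t) + m) = 1/(1 − 0.59×0.68 + 0.22) = 1/0.8188 ≈ 1.221.
ΔY = k × ΔG = (−¥785 trillion) / 0.8188 ≈ −¥959 trillion.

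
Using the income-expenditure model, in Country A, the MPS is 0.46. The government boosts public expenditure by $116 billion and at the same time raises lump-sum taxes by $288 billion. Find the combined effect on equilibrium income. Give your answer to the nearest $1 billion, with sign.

MPC = 1 − MPS = 1 − 0.46 = 0.54.
Expenditure multiplier = 1/(1 − MPC) = 1/(1 − 0.54) = 1/0.46 ≈ 2.174.
ΔG contributes k·ΔG = (+$116 billion) / 0.46 ≈ +$252.2 billion.
ΔT of +$288 billion changes first-round spending by −c·ΔT = −$155.52 billion, contributing k·(−c·ΔT) = (−$155.52 billion) / 0.46 ≈ −$338.1 billion.
Net ΔY = k(ΔG − c·ΔT) = (−$39.52 billion) / 0.46 ≈ −$86 billion.

−$86 billion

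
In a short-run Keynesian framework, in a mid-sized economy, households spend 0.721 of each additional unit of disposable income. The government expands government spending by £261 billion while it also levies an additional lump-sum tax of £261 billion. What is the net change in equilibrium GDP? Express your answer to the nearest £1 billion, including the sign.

Expenditure multiplier = 1/(1 − MPC) = 1/(1 − 0.721) = 1/0.279 ≈ 3.584.
ΔG contributes k·ΔG = (+£261 billion) / 0.279 ≈ +£935.5 billion.
ΔT of +£261 billion changes first-round spending by −c·ΔT = −£188.181 billion, contributing k·(−c·ΔT) = (−£188.181 billion) / 0.279 ≈ −£674.5 billion.
With ΔG = ΔT and no other leakages, the balanced-budget multiplier is 1, so ΔY = ΔG = +£261 billion.

+£261 billion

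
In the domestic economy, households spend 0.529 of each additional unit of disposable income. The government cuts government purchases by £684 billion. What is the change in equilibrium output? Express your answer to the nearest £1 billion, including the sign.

Government-spending multiplier = 1/(1 − MPC) = 1/(1 − 0.529) = 1/0.471 ≈ 2.123.
ΔY = k × ΔG = (−£684 billion) / 0.471 ≈ −£1,452 billion.

−£1,452 billion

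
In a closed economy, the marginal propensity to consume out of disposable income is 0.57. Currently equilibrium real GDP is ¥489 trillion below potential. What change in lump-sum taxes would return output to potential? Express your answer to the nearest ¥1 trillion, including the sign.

Spending multiplier = 1/(1 − MPC) = 1/(1 − 0.57) = 1/0.43 ≈ 2.326.
Tax multiplier = −c·k = −0.57/0.43 ≈ −1.326. Need ΔY = +¥489 trillion, so ΔT = ΔY/(−c·k) = −(+¥489 trillion) × 0.43 / 0.57 ≈ −¥369 trillion.
The government should cut lump-sum taxes by ¥369 trillion.

−¥369 trillion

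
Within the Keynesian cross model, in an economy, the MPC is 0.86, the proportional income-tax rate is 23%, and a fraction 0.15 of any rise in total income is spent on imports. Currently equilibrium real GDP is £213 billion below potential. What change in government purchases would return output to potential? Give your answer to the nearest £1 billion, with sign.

+£104 billion

Spending multiplier = 1/(1 − c(1−t) + m) = 1/(1 − 0.86×0.77 + 0.15) = 1/0.4878 ≈ 2.05.
Need ΔY = +£213 billion, so ΔG = ΔY/k = (+£213 billion) × 0.4878 ≈ +£104 billion.
The government should increase government purchases by £104 billion.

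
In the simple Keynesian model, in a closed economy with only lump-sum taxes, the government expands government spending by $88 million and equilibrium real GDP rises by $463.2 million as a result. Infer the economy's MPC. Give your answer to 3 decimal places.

0.810

Implied spending multiplier k = ΔY/ΔG = 463.2/88 ≈ 5.2636.
Since k = 1/(1 − MPC), MPC = 1 − 1/k = 1 − ΔG/ΔY = 1 − 88/463.2 ≈ 0.810.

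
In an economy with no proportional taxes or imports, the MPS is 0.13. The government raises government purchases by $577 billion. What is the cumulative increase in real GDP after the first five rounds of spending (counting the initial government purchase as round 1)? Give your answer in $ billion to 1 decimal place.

MPC = 1 − MPS = 1 − 0.13 = 0.87.
Round 1 adds ΔG = $577 billion; each later round is MPC = 0.87 times the previous.
After 5 rounds: 577 + 501.99 + 436.7313 + 379.956231 + 330.56192097 = ΔG·(1 − c^5)/(1 − c) = 577 × (1 − 0.4984209207)/0.13 ≈ $2,226.2 billion.

$2,226.2 billion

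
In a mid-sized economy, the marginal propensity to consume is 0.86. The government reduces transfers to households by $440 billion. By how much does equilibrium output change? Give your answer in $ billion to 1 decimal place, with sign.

−$2,702.9 billion

The transfer change shifts disposable income by −$440 billion, so first-round consumption changes by c·ΔTR = 0.86 × (−$440 billion) = −$378.4 billion.
Expenditure multiplier = 1/(1 − MPC) = 1/(1 − 0.86) = 1/0.14 ≈ 7.143.
The transfer multiplier is c × k ≈ 6.143, so ΔY = k × (c·ΔTR) = (−$378.4 billion) / 0.14 ≈ −$2,702.9 billion.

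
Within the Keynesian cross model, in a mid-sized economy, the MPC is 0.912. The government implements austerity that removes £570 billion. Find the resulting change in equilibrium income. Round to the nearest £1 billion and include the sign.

Expenditure multiplier = 1/(1 − MPC) = 1/(1 − 0.912) = 1/0.088 ≈ 11.364.
ΔY = k × ΔG = (−£570 billion) / 0.088 ≈ −£6,477 billion.

−£6,477 billion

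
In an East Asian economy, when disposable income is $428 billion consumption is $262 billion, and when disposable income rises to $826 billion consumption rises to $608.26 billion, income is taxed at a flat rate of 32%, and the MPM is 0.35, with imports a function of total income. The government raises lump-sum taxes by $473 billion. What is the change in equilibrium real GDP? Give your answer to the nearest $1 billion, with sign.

−$543 billion

MPC = ΔC/ΔYd = (608.26 − 262)/(826 − 428) = 346.26/398 = 0.87.
A lump-sum tax change of +$473 billion shifts disposable income by −$473 billion; first-round consumption changes by −c × ΔT = −0.87 × (+$473 billion) = −$411.51 billion.
Expenditure multiplier = 1/(1 − c(1−t) + m) = 1/(1 − 0.87×0.68 + 0.35) = 1/0.7584 ≈ 1.319.
The tax multiplier is −c × k ≈ −1.147, so ΔY = k × (−c·ΔT) = (−$411.51 billion) / 0.7584 ≈ −$543 billion.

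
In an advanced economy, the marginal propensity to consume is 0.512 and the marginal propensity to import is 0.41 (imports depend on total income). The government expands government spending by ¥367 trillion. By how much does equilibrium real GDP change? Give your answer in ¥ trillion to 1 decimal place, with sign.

+¥408.7 trillion

Government-spending multiplier = 1/(1 − c + m) = 1/(1 − 0.512 + 0.41) = 1/0.898 ≈ 1.114.
ΔY = k × ΔG = (+¥367 trillion) / 0.898 ≈ +¥408.7 trillion.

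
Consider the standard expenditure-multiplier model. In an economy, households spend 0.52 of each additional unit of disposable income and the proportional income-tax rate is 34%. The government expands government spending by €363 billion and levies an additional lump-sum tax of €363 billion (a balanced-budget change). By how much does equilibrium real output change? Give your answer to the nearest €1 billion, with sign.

+€265 billion

Expenditure multiplier = 1/(1 − c(1−t)) = 1/(1 − 0.52×0.66) = 1/0.6568 ≈ 1.523.
ΔG contributes k·ΔG = (+€363 billion) / 0.6568 ≈ +€552.7 billion.
ΔT of +€363 billion changes first-round spending by −c·ΔT = −€188.76 billion, contributing k·(−c·ΔT) = (−€188.76 billion) / 0.6568 ≈ −€287.4 billion.
Net ΔY = k(ΔG − c·ΔT) = (+€174.24 billion) / 0.6568 ≈ +€265 billion.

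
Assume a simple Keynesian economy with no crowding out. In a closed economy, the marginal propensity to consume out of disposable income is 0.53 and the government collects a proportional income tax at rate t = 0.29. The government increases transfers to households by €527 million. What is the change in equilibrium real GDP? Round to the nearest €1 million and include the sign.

The transfer change shifts disposable income by +€527 million, so first-round consumption changes by c·ΔTR = 0.53 × (+€527 million) = +€279.31 million.
Expenditure multiplier = 1/(1 − c(1−t)) = 1/(1 − 0.53×0.71) = 1/0.6237 ≈ 1.603.
The transfer multiplier is c × k ≈ 0.85, so ΔY = k × (c·ΔTR) = (+€279.31 million) / 0.6237 ≈ +€448 million.

+€448 million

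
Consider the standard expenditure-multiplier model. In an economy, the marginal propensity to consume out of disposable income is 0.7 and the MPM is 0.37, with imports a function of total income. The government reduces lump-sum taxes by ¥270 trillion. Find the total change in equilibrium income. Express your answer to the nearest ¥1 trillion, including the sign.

A lump-sum tax change of −¥270 trillion shifts disposable income by +¥270 trillion; first-round consumption changes by −c × ΔT = −0.7 × (−¥270 trillion) = +¥189 trillion.
Expenditure multiplier = 1/(1 − c + m) = 1/(1 − 0.7 + 0.37) = 1/0.67 ≈ 1.493.
The tax multiplier is −c × k ≈ −1.045, so ΔY = k × (−c·ΔT) = (+¥189 trillion) / 0.67 ≈ +¥282 trillion.

+¥282 trillion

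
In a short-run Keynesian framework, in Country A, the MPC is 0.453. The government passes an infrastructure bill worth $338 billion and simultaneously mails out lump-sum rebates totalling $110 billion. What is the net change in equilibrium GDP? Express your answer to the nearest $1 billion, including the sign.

Expenditure multiplier = 1/(1 − MPC) = 1/(1 − 0.453) = 1/0.547 ≈ 1.828.
ΔG contributes k·ΔG = (+$338 billion) / 0.547 ≈ +$617.9 billion.
ΔT of −$110 billion changes first-round spending by −c·ΔT = +$49.83 billion, contributing k·(−c·ΔT) = (+$49.83 billion) / 0.547 ≈ +$91.1 billion.
Net ΔY = k(ΔG − c·ΔT) = (+$387.83 billion) / 0.547 ≈ +$709 billion.

+$709 billion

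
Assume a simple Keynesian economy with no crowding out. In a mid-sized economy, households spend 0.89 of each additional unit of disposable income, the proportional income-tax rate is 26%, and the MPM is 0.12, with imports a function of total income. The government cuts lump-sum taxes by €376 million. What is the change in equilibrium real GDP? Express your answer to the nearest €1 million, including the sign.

A lump-sum tax change of −€376 million shifts disposable income by +€376 million; first-round consumption changes by −c × ΔT = −0.89 × (−€376 million) = +€334.64 million.
Expenditure multiplier = 1/(1 − c(1−t) + m) = 1/(1 − 0.89×0.74 + 0.12) = 1/0.4614 ≈ 2.167.
The tax multiplier is −c × k ≈ −1.929, so ΔY = k × (−c·ΔT) = (+€334.64 million) / 0.4614 ≈ +€725 million.

+€725 million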